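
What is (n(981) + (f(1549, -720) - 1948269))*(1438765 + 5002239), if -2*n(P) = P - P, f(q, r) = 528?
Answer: -12545407571964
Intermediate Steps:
n(P) = 0 (n(P) = -(P - P)/2 = -1/2*0 = 0)
(n(981) + (f(1549, -720) - 1948269))*(1438765 + 5002239) = (0 + (528 - 1948269))*(1438765 + 5002239) = (0 - 1947741)*6441004 = -1947741*6441004 = -12545407571964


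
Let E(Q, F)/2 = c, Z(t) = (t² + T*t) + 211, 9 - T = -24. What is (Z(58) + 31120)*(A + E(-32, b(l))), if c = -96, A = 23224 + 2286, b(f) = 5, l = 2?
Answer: 926866662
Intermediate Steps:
T = 33 (T = 9 - 1*(-24) = 9 + 24 = 33)
A = 25510
Z(t) = 211 + t² + 33*t (Z(t) = (t² + 33*t) + 211 = 211 + t² + 33*t)
E(Q, F) = -192 (E(Q, F) = 2*(-96) = -192)
(Z(58) + 31120)*(A + E(-32, b(l))) = ((211 + 58² + 33*58) + 31120)*(25510 - 192) = ((211 + 3364 + 1914) + 31120)*25318 = (5489 + 31120)*25318 = 36609*25318 = 926866662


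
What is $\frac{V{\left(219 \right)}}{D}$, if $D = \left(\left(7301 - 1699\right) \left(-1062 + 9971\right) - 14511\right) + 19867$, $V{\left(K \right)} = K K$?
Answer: $\frac{15987}{16637858} \approx 0.00096088$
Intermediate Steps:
$V{\left(K \right)} = K^{2}$
$D = 49913574$ ($D = \left(5602 \cdot 8909 - 14511\right) + 19867 = \left(49908218 - 14511\right) + 19867 = 49893707 + 19867 = 49913574$)
$\frac{V{\left(219 \right)}}{D} = \frac{219^{2}}{49913574} = 47961 \cdot \frac{1}{49913574} = \frac{15987}{16637858}$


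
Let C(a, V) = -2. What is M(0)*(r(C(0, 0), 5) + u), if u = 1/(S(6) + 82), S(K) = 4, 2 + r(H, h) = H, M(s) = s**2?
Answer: 0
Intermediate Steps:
r(H, h) = -2 + H
u = 1/86 (u = 1/(4 + 82) = 1/86 ≈ 0.011628)
M(0)*(r(C(0, 0), 5) + u) = 0**2*((-2 - 2) + 1/86) = 0*(-4 + 1/86) = 0*(-343/86) = 0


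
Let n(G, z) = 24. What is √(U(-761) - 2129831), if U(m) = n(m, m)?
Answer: I*√2129807 ≈ 1459.4*I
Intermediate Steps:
U(m) = 24
√(U(-761) - 2129831) = √(24 - 2129831) = √(-2129807) = I*√2129807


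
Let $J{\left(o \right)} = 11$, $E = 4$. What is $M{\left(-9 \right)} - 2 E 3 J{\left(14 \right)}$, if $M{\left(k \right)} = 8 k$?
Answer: $19008$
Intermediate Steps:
$M{\left(-9 \right)} - 2 E 3 J{\left(14 \right)} = 8 \left(-9\right) \left(-2\right) 4 \cdot 3 \cdot 11 = - 72 \left(\left(-8\right) 3\right) 11 = \left(-72\right) \left(-24\right) 11 = 1728 \cdot 11 = 19008$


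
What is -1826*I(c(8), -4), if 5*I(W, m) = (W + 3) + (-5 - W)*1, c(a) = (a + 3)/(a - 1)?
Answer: 3652/5 ≈ 730.40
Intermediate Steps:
c(a) = (3 + a)/(-1 + a)
I(W, m) = -2/5 (I(W, m) = ((W + 3) + (-5 - W)*1)/5 = ((3 + W) + (-5 - W))/5 = (1/5)*(-2) = -2/5)
-1826*I(c(8), -4) = -1826*(-2/5) = 3652/5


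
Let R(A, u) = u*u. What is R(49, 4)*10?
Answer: 160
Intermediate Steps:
R(A, u) = u²
R(49, 4)*10 = 4²*10 = 16*10 = 160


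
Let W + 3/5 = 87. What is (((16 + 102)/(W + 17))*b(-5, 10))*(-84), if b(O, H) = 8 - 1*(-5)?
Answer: -644280/517 ≈ -1246.2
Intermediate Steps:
W = 432/5 (W = -⅗ + 87 = 432/5 ≈ 86.400)
b(O, H) = 13 (b(O, H) = 8 + 5 = 13)
(((16 + 102)/(W + 17))*b(-5, 10))*(-84) = (((16 + 102)/(432/5 + 17))*13)*(-84) = ((118/(517/5))*13)*(-84) = ((118*(5/517))*13)*(-84) = ((590/517)*13)*(-84) = (7670/517)*(-84) = -644280/517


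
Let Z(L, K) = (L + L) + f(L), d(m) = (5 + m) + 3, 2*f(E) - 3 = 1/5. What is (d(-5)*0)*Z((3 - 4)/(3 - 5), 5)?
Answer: 0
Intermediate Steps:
f(E) = 8/5 (f(E) = 3/2 + (½)/5 = 3/2 + (½)*(⅕) = 3/2 + ⅒ = 8/5)
d(m) = 8 + m
Z(L, K) = 8/5 + 2*L (Z(L, K) = (L + L) + 8/5 = 2*L + 8/5 = 8/5 + 2*L)
(d(-5)*0)*Z((3 - 4)/(3 - 5), 5) = ((8 - 5)*0)*(8/5 + 2*((3 - 4)/(3 - 5))) = (3*0)*(8/5 + 2*(-1/(-2))) = 0*(8/5 + 2*(-1*(-½))) = 0*(8/5 + 2*(½)) = 0*(8/5 + 1) = 0*(13/5) = 0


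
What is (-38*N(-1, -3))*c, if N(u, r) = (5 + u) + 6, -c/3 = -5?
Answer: -5700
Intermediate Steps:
c = 15 (c = -3*(-5) = 15)
N(u, r) = 11 + u
(-38*N(-1, -3))*c = -38*(11 - 1)*15 = -38*10*15 = -380*15 = -5700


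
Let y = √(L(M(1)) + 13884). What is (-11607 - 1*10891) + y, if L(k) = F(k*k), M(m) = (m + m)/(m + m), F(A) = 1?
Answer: -22498 + √13885 ≈ -22380.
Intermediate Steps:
M(m) = 1 (M(m) = (2*m)/((2*m)) = (2*m)*(1/(2*m)) = 1)
L(k) = 1
y = √13885 (y = √(1 + 13884) = √13885 ≈ 117.83)
(-11607 - 1*10891) + y = (-11607 - 1*10891) + √13885 = (-11607 - 10891) + √13885 = -22498 + √13885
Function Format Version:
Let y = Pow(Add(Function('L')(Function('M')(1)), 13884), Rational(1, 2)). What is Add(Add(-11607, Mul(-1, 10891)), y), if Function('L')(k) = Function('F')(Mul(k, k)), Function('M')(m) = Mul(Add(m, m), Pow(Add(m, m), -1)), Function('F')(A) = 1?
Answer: Add(-22498, Pow(13885, Rational(1, 2))) ≈ -22380.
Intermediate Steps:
Function('M')(m) = 1 (Function('M')(m) = Mul(Mul(2, m), Pow(Mul(2, m), -1)) = Mul(Mul(2, m), Mul(Rational(1, 2), Pow(m, -1))) = 1)
Function('L')(k) = 1
y = Pow(13885, Rational(1, 2)) (y = Pow(Add(1, 13884), Rational(1, 2)) = Pow(13885, Rational(1, 2)) ≈ 117.83)
Add(Add(-11607, Mul(-1, 10891)), y) = Add(Add(-11607, Mul(-1, 10891)), Pow(13885, Rational(1, 2))) = Add(Add(-11607, -10891), Pow(13885, Rational(1, 2))) = Add(-22498, Pow(13885, Rational(1, 2)))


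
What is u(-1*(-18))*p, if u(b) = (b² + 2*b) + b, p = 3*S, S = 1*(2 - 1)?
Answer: 1134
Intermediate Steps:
S = 1 (S = 1*1 = 1)
p = 3 (p = 3*1 = 3)
u(b) = b² + 3*b
u(-1*(-18))*p = ((-1*(-18))*(3 - 1*(-18)))*3 = (18*(3 + 18))*3 = (18*21)*3 = 378*3 = 1134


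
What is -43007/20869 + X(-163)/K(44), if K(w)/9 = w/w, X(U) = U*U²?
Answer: -90378746206/187821 ≈ -4.8120e+5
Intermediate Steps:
X(U) = U³
K(w) = 9 (K(w) = 9*(w/w) = 9*1 = 9)
-43007/20869 + X(-163)/K(44) = -43007/20869 + (-163)³/9 = -43007*1/20869 - 4330747*⅑ = -43007/20869 - 4330747/9 = -90378746206/187821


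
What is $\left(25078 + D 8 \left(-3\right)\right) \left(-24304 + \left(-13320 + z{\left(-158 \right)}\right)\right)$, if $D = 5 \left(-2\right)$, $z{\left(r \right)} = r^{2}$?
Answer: $-320525880$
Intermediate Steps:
$D = -10$
$\left(25078 + D 8 \left(-3\right)\right) \left(-24304 + \left(-13320 + z{\left(-158 \right)}\right)\right) = \left(25078 + \left(-10\right) 8 \left(-3\right)\right) \left(-24304 - \left(13320 - \left(-158\right)^{2}\right)\right) = \left(25078 - -240\right) \left(-24304 + \left(-13320 + 24964\right)\right) = \left(25078 + 240\right) \left(-24304 + 11644\right) = 25318 \left(-12660\right) = -320525880$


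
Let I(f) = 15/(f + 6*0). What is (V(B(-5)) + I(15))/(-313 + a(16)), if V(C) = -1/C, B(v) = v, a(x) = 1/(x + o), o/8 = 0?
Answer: -32/8345 ≈ -0.0038346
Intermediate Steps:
o = 0 (o = 8*0 = 0)
a(x) = 1/x (a(x) = 1/(x + 0) = 1/x)
I(f) = 15/f (I(f) = 15/(f + 0) = 15/f)
(V(B(-5)) + I(15))/(-313 + a(16)) = (-1/(-5) + 15/15)/(-313 + 1/16) = (-1*(-1/5) + 15*(1/15))/(-313 + 1/16) = (1/5 + 1)/(-5007/16) = (6/5)*(-16/5007) = -32/8345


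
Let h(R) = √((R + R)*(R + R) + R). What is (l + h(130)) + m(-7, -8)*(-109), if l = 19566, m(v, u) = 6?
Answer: 18912 + √67730 ≈ 19172.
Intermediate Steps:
h(R) = √(R + 4*R²) (h(R) = √((2*R)*(2*R) + R) = √(4*R² + R) = √(R + 4*R²))
(l + h(130)) + m(-7, -8)*(-109) = (19566 + √(130*(1 + 4*130))) + 6*(-109) = (19566 + √(130*(1 + 520))) - 654 = (19566 + √(130*521)) - 654 = (19566 + √67730) - 654 = 18912 + √67730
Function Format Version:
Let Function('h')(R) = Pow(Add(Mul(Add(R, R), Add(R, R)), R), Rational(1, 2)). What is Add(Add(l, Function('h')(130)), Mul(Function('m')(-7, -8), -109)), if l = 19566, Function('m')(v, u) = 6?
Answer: Add(18912, Pow(67730, Rational(1, 2))) ≈ 19172.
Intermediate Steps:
Function('h')(R) = Pow(Add(R, Mul(4, Pow(R, 2))), Rational(1, 2)) (Function('h')(R) = Pow(Add(Mul(Mul(2, R), Mul(2, R)), R), Rational(1, 2)) = Pow(Add(Mul(4, Pow(R, 2)), R), Rational(1, 2)) = Pow(Add(R, Mul(4, Pow(R, 2))), Rational(1, 2)))
Add(Add(l, Function('h')(130)), Mul(Function('m')(-7, -8), -109)) = Add(Add(19566, Pow(Mul(130, Add(1, Mul(4, 130))), Rational(1, 2))), Mul(6, -109)) = Add(Add(19566, Pow(Mul(130, Add(1, 520)), Rational(1, 2))), -654) = Add(Add(19566, Pow(Mul(130, 521), Rational(1, 2))), -654) = Add(Add(19566, Pow(67730, Rational(1, 2))), -654) = Add(18912, Pow(67730, Rational(1, 2)))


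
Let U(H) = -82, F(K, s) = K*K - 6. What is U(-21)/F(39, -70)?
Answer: -82/1515 ≈ -0.054125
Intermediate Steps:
F(K, s) = -6 + K² (F(K, s) = K² - 6 = -6 + K²)
U(-21)/F(39, -70) = -82/(-6 + 39²) = -82/(-6 + 1521) = -82/1515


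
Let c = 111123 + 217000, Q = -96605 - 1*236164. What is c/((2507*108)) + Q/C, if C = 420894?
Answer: 2666988811/6331087548 ≈ 0.42125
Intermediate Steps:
Q = -332769 (Q = -96605 - 236164 = -332769)
c = 328123
c/((2507*108)) + Q/C = 328123/((2507*108)) - 332769/420894 = 328123/270756 - 332769*1/420894 = 328123*(1/270756) - 110923/140298 = 328123/270756 - 110923/140298 = 2666988811/6331087548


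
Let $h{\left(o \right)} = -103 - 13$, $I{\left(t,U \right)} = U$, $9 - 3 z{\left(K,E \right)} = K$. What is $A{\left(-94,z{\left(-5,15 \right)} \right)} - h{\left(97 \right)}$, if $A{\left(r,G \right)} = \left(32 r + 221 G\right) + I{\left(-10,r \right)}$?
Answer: $- \frac{5864}{3} \approx -1954.7$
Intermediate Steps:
$z{\left(K,E \right)} = 3 - \frac{K}{3}$
$h{\left(o \right)} = -116$
$A{\left(r,G \right)} = 33 r + 221 G$ ($A{\left(r,G \right)} = \left(32 r + 221 G\right) + r = 33 r + 221 G$)
$A{\left(-94,z{\left(-5,15 \right)} \right)} - h{\left(97 \right)} = \left(33 \left(-94\right) + 221 \left(3 - - \frac{5}{3}\right)\right) - -116 = \left(-3102 + 221 \left(3 + \frac{5}{3}\right)\right) + 116 = \left(-3102 + 221 \cdot \frac{14}{3}\right) + 116 = \left(-3102 + \frac{3094}{3}\right) + 116 = - \frac{6212}{3} + 116 = - \frac{5864}{3}$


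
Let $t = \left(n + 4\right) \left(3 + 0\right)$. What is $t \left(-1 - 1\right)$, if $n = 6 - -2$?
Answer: $-72$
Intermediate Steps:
$n = 8$ ($n = 6 + 2 = 8$)
$t = 36$ ($t = \left(8 + 4\right) \left(3 + 0\right) = 12 \cdot 3 = 36$)
$t \left(-1 - 1\right) = 36 \left(-1 - 1\right) = 36 \left(-2\right) = -72$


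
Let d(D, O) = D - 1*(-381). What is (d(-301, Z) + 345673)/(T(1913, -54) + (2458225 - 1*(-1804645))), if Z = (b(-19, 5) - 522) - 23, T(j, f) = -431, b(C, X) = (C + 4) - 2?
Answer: 115251/1420813 ≈ 0.081116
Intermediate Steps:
b(C, X) = 2 + C (b(C, X) = (4 + C) - 2 = 2 + C)
Z = -562 (Z = ((2 - 19) - 522) - 23 = (-17 - 522) - 23 = -539 - 23 = -562)
d(D, O) = 381 + D (d(D, O) = D + 381 = 381 + D)
(d(-301, Z) + 345673)/(T(1913, -54) + (2458225 - 1*(-1804645))) = ((381 - 301) + 345673)/(-431 + (2458225 - 1*(-1804645))) = (80 + 345673)/(-431 + (2458225 + 1804645)) = 345753/(-431 + 4262870) = 345753/4262439 = 345753*(1/4262439) = 115251/1420813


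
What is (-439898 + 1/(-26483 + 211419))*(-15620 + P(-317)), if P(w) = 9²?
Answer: 1264143902253053/184936 ≈ 6.8356e+9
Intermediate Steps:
P(w) = 81
(-439898 + 1/(-26483 + 211419))*(-15620 + P(-317)) = (-439898 + 1/(-26483 + 211419))*(-15620 + 81) = (-439898 + 1/184936)*(-15539) = -81352976527/184936*(-15539) = 1264143902253053/184936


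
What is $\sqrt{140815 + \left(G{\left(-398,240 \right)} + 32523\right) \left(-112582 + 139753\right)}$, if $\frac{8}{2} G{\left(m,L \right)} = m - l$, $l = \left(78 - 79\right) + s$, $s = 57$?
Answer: $\frac{\sqrt{3522957358}}{2} \approx 29677.0$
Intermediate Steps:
$l = 56$ ($l = \left(78 - 79\right) + 57 = -1 + 57 = 56$)
$G{\left(m,L \right)} = -14 + \frac{m}{4}$ ($G{\left(m,L \right)} = \frac{m - 56}{4} = \frac{-56 + m}{4} = -14 + \frac{m}{4}$)
$\sqrt{140815 + \left(G{\left(-398,240 \right)} + 32523\right) \left(-112582 + 139753\right)} = \sqrt{140815 + \left(\left(-14 + \frac{1}{4} \left(-398\right)\right) + 32523\right) \left(-112582 + 139753\right)} = \sqrt{140815 + \left(\left(-14 - \frac{199}{2}\right) + 32523\right) 27171} = \sqrt{140815 + \left(- \frac{227}{2} + 32523\right) 27171} = \sqrt{140815 + \frac{64819}{2} \cdot 27171} = \sqrt{140815 + \frac{1761197049}{2}} = \sqrt{\frac{1761478679}{2}} = \frac{\sqrt{3522957358}}{2}$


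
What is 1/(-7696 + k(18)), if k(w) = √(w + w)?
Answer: -1/7690 ≈ -0.00013004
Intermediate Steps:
k(w) = √2*√w (k(w) = √(2*w) = √2*√w)
1/(-7696 + k(18)) = 1/(-7696 + √2*√18) = 1/(-7696 + √2*(3*√2)) = 1/(-7696 + 6) = 1/(-7690) = -1/7690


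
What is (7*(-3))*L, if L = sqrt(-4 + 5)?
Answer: -21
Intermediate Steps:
L = 1 (L = sqrt(1) = 1)
(7*(-3))*L = (7*(-3))*1 = -21*1 = -21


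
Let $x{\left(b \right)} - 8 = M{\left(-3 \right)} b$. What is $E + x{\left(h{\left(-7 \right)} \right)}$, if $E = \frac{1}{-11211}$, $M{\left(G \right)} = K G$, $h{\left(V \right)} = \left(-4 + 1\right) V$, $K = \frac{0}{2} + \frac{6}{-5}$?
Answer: $\frac{4686193}{56055} \approx 83.6$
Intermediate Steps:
$K = - \frac{6}{5}$ ($K = 0 \cdot \frac{1}{2} + 6 \left(- \frac{1}{5}\right) = 0 - \frac{6}{5} = - \frac{6}{5} \approx -1.2$)
$h{\left(V \right)} = - 3 V$
$M{\left(G \right)} = - \frac{6 G}{5}$
$E = - \frac{1}{11211} \approx -8.9198 \cdot 10^{-5}$
$x{\left(b \right)} = 8 + \frac{18 b}{5}$ ($x{\left(b \right)} = 8 + \left(- \frac{6}{5}\right) \left(-3\right) b = 8 + \frac{18 b}{5}$)
$E + x{\left(h{\left(-7 \right)} \right)} = - \frac{1}{11211} + \left(8 + \frac{18 \left(\left(-3\right) \left(-7\right)\right)}{5}\right) = - \frac{1}{11211} + \left(8 + \frac{18}{5} \cdot 21\right) = - \frac{1}{11211} + \left(8 + \frac{378}{5}\right) = - \frac{1}{11211} + \frac{418}{5} = \frac{4686193}{56055}$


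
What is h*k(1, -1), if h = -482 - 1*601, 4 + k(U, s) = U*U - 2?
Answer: 5415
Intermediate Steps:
k(U, s) = -6 + U² (k(U, s) = -4 + (U*U - 2) = -4 + (U² - 2) = -4 + (-2 + U²) = -6 + U²)
h = -1083 (h = -482 - 601 = -1083)
h*k(1, -1) = -1083*(-6 + 1²) = -1083*(-6 + 1) = -1083*(-5) = 5415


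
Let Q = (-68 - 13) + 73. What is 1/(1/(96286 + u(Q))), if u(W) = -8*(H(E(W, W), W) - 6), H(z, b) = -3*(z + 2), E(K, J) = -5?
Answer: 96262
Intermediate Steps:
Q = -8 (Q = -81 + 73 = -8)
H(z, b) = -6 - 3*z (H(z, b) = -3*(2 + z) = -6 - 3*z)
u(W) = -24 (u(W) = -8*((-6 - 3*(-5)) - 6) = -8*((-6 + 15) - 6) = -8*(9 - 6) = -8*3 = -24)
1/(1/(96286 + u(Q))) = 1/(1/(96286 - 24)) = 1/(1/96262) = 96262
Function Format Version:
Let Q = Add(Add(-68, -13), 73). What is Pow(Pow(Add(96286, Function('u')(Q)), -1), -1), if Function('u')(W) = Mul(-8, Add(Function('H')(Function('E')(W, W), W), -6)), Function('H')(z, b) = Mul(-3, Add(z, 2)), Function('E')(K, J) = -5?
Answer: 96262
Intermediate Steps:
Q = -8 (Q = Add(-81, 73) = -8)
Function('H')(z, b) = Add(-6, Mul(-3, z)) (Function('H')(z, b) = Mul(-3, Add(2, z)) = Add(-6, Mul(-3, z)))
Function('u')(W) = -24 (Function('u')(W) = Mul(-8, Add(Add(-6, Mul(-3, -5)), -6)) = Mul(-8, Add(Add(-6, 15), -6)) = Mul(-8, Add(9, -6)) = Mul(-8, 3) = -24)
Pow(Pow(Add(96286, Function('u')(Q)), -1), -1) = Pow(Pow(Add(96286, -24), -1), -1) = Pow(Pow(96262, -1), -1) = Pow(Rational(1, 96262), -1) = 96262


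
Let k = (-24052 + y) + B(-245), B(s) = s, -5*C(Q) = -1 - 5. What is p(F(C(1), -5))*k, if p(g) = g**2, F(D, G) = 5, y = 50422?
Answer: 653125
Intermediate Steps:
C(Q) = 6/5 (C(Q) = -(-1 - 5)/5 = -1/5*(-6) = 6/5)
k = 26125 (k = (-24052 + 50422) - 245 = 26370 - 245 = 26125)
p(F(C(1), -5))*k = 5**2*26125 = 25*26125 = 653125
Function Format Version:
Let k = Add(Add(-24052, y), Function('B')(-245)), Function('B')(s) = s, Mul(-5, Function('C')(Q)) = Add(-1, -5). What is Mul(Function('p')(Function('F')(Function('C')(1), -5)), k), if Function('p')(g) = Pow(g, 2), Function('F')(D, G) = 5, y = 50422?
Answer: 653125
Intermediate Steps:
Function('C')(Q) = Rational(6, 5) (Function('C')(Q) = Mul(Rational(-1, 5), Add(-1, -5)) = Mul(Rational(-1, 5), -6) = Rational(6, 5))
k = 26125 (k = Add(Add(-24052, 50422), -245) = Add(26370, -245) = 26125)
Mul(Function('p')(Function('F')(Function('C')(1), -5)), k) = Mul(Pow(5, 2), 26125) = Mul(25, 26125) = 653125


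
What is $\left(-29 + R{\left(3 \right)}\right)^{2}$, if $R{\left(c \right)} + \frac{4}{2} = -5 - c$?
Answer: $1521$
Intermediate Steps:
$R{\left(c \right)} = -7 - c$ ($R{\left(c \right)} = -2 - \left(5 + c\right) = -7 - c$)
$\left(-29 + R{\left(3 \right)}\right)^{2} = \left(-29 - 10\right)^{2} = \left(-39\right)^{2} = 1521$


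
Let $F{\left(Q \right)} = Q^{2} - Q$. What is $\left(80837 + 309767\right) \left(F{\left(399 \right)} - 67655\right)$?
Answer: $35602382788$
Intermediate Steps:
$\left(80837 + 309767\right) \left(F{\left(399 \right)} - 67655\right) = \left(80837 + 309767\right) \left(399 \left(-1 + 399\right) - 67655\right) = 390604 \left(399 \cdot 398 - 67655\right) = 390604 \left(158802 - 67655\right) = 390604 \cdot 91147 = 35602382788$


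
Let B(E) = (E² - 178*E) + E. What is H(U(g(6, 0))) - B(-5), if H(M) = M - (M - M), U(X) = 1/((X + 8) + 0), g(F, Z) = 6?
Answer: -12739/14 ≈ -909.93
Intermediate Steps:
B(E) = E² - 177*E
U(X) = 1/(8 + X) (U(X) = 1/((8 + X) + 0) = 1/(8 + X))
H(M) = M (H(M) = M - 1*0 = M + 0 = M)
H(U(g(6, 0))) - B(-5) = 1/(8 + 6) - (-5)*(-177 - 5) = 1/14 - (-5)*(-182) = 1/14 - 1*910 = 1/14 - 910 = -12739/14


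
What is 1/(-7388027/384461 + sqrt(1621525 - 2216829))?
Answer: -2840408248447/88046622272146113 - 295620521042*I*sqrt(148826)/88046622272146113 ≈ -3.226e-5 - 0.0012953*I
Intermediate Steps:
1/(-7388027/384461 + sqrt(1621525 - 2216829)) = 1/(-7388027*1/384461 + sqrt(-595304)) = 1/(-7388027/384461 + 2*I*sqrt(148826))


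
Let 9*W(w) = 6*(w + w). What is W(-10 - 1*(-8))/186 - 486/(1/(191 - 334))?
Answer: 19389938/279 ≈ 69498.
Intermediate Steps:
W(w) = 4*w/3 (W(w) = (6*(w + w))/9 = (6*(2*w))/9 = (12*w)/9 = 4*w/3)
W(-10 - 1*(-8))/186 - 486/(1/(191 - 334)) = (4*(-10 - 1*(-8))/3)/186 - 486/(1/(191 - 334)) = (4*(-10 + 8)/3)*(1/186) - 486/(1/(-143)) = ((4/3)*(-2))*(1/186) - 486/(-1/143) = -8/3*1/186 - 486*(-143) = -4/279 + 69498 = 19389938/279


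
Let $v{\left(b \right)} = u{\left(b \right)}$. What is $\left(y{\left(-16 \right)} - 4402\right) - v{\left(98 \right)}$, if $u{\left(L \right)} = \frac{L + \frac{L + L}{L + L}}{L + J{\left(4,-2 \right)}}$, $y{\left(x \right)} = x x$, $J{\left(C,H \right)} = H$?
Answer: $- \frac{132705}{32} \approx -4147.0$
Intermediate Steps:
$y{\left(x \right)} = x^{2}$
$u{\left(L \right)} = \frac{1 + L}{-2 + L}$ ($u{\left(L \right)} = \frac{L + \frac{L + L}{L + L}}{L - 2} = \frac{L + \frac{2 L}{2 L}}{-2 + L} = \frac{L + 2 L \frac{1}{2 L}}{-2 + L} = \frac{L + 1}{-2 + L} = \frac{1 + L}{-2 + L}$)
$v{\left(b \right)} = \frac{1 + b}{-2 + b}$
$\left(y{\left(-16 \right)} - 4402\right) - v{\left(98 \right)} = \left(\left(-16\right)^{2} - 4402\right) - \frac{1 + 98}{-2 + 98} = \left(256 - 4402\right) - \frac{1}{96} \cdot 99 = -4146 - \frac{1}{96} \cdot 99 = -4146 - \frac{33}{32} = - \frac{132705}{32}$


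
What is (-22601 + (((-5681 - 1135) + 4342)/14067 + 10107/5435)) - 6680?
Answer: -2238525090766/76454145 ≈ -29279.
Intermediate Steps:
(-22601 + (((-5681 - 1135) + 4342)/14067 + 10107/5435)) - 6680 = (-22601 + ((-6816 + 4342)*(1/14067) + 10107*(1/5435))) - 6680 = (-22601 + (-2474*1/14067 + 10107/5435)) - 6680 = (-22601 + (-2474/14067 + 10107/5435)) - 6680 = (-22601 + 128728979/76454145) - 6680 = -1727811402166/76454145 - 6680 = -2238525090766/76454145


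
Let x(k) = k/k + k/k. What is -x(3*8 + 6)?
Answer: -2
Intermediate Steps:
x(k) = 2 (x(k) = 1 + 1 = 2)
-x(3*8 + 6) = -1*2 = -2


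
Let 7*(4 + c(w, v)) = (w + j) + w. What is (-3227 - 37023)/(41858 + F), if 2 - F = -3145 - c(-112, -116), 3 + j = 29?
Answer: -281750/314809 ≈ -0.89499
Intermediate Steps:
j = 26 (j = -3 + 29 = 26)
c(w, v) = -2/7 + 2*w/7 (c(w, v) = -4 + ((w + 26) + w)/7 = -4 + ((26 + w) + w)/7 = -4 + (26 + 2*w)/7 = -4 + (26/7 + 2*w/7) = -2/7 + 2*w/7)
F = 21803/7 (F = 2 - (-3145 - (-2/7 + (2/7)*(-112))) = 2 - (-3145 - (-2/7 - 32)) = 2 - (-3145 - 1*(-226/7)) = 2 - (-3145 + 226/7) = 2 - 1*(-21789/7) = 2 + 21789/7 = 21803/7 ≈ 3114.7)
(-3227 - 37023)/(41858 + F) = (-3227 - 37023)/(41858 + 21803/7) = -40250/314809/7 = -40250*7/314809 = -281750/314809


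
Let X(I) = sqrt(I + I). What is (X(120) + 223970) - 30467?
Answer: 193503 + 4*sqrt(15) ≈ 1.9352e+5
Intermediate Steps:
X(I) = sqrt(2)*sqrt(I) (X(I) = sqrt(2*I) = sqrt(2)*sqrt(I))
(X(120) + 223970) - 30467 = (sqrt(2)*sqrt(120) + 223970) - 30467 = (sqrt(2)*(2*sqrt(30)) + 223970) - 30467 = (4*sqrt(15) + 223970) - 30467 = (223970 + 4*sqrt(15)) - 30467 = 193503 + 4*sqrt(15)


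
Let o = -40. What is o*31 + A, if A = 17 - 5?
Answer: -1228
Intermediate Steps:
A = 12
o*31 + A = -40*31 + 12 = -1240 + 12 = -1228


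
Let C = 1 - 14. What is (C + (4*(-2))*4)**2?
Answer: 2025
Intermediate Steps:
C = -13
(C + (4*(-2))*4)**2 = (-13 + (4*(-2))*4)**2 = (-13 - 8*4)**2 = (-13 - 32)**2 = (-45)**2 = 2025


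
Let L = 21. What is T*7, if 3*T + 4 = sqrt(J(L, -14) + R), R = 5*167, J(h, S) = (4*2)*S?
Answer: -28/3 + 7*sqrt(723)/3 ≈ 53.407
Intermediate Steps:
J(h, S) = 8*S
R = 835
T = -4/3 + sqrt(723)/3 (T = -4/3 + sqrt(8*(-14) + 835)/3 = -4/3 + sqrt(-112 + 835)/3 = -4/3 + sqrt(723)/3 ≈ 7.6296)
T*7 = (-4/3 + sqrt(723)/3)*7 = -28/3 + 7*sqrt(723)/3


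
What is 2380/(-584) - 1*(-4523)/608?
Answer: 149299/44384 ≈ 3.3638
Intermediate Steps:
2380/(-584) - 1*(-4523)/608 = 2380*(-1/584) + 4523*(1/608) = -595/146 + 4523/608 = 149299/44384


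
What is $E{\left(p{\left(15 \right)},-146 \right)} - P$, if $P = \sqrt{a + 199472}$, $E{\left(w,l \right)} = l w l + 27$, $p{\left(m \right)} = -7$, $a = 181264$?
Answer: $-149185 - 24 \sqrt{661} \approx -1.498 \cdot 10^{5}$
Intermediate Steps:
$E{\left(w,l \right)} = 27 + w l^{2}$ ($E{\left(w,l \right)} = w l^{2} + 27 = 27 + w l^{2}$)
$P = 24 \sqrt{661}$ ($P = \sqrt{181264 + 199472} = \sqrt{380736} = 24 \sqrt{661} \approx 617.04$)
$E{\left(p{\left(15 \right)},-146 \right)} - P = \left(27 - 7 \left(-146\right)^{2}\right) - 24 \sqrt{661} = \left(27 - 149212\right) - 24 \sqrt{661} = -149185 - 24 \sqrt{661}$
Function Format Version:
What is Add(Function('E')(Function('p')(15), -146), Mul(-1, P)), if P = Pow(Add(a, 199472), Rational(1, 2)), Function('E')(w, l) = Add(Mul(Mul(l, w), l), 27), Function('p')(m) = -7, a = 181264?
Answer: Add(-149185, Mul(-24, Pow(661, Rational(1, 2)))) ≈ -1.4980e+5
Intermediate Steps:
Function('E')(w, l) = Add(27, Mul(w, Pow(l, 2))) (Function('E')(w, l) = Add(Mul(w, Pow(l, 2)), 27) = Add(27, Mul(w, Pow(l, 2))))
P = Mul(24, Pow(661, Rational(1, 2))) (P = Pow(Add(181264, 199472), Rational(1, 2)) = Pow(380736, Rational(1, 2)) = Mul(24, Pow(661, Rational(1, 2))) ≈ 617.04)
Add(Function('E')(Function('p')(15), -146), Mul(-1, P)) = Add(Add(27, Mul(-7, Pow(-146, 2))), Mul(-1, Mul(24, Pow(661, Rational(1, 2))))) = Add(Add(27, Mul(-7, 21316)), Mul(-24, Pow(661, Rational(1, 2)))) = Add(Add(27, -149212), Mul(-24, Pow(661, Rational(1, 2)))) = Add(-149185, Mul(-24, Pow(661, Rational(1, 2))))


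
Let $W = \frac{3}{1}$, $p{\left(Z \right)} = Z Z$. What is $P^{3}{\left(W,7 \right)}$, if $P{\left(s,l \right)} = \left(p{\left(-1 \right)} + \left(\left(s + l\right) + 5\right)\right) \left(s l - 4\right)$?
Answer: $20123648$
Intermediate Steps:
$p{\left(Z \right)} = Z^{2}$
$W = 3$ ($W = 3 \cdot 1 = 3$)
$P{\left(s,l \right)} = \left(-4 + l s\right) \left(6 + l + s\right)$ ($P{\left(s,l \right)} = \left(\left(-1\right)^{2} + \left(\left(s + l\right) + 5\right)\right) \left(s l - 4\right) = \left(1 + \left(\left(l + s\right) + 5\right)\right) \left(l s - 4\right) = \left(1 + \left(5 + l + s\right)\right) \left(-4 + l s\right) = \left(6 + l + s\right) \left(-4 + l s\right) = \left(-4 + l s\right) \left(6 + l + s\right)$)
$P^{3}{\left(W,7 \right)} = \left(-24 - 28 - 12 + 7 \cdot 3^{2} + 3 \cdot 7^{2} + 6 \cdot 7 \cdot 3\right)^{3} = \left(-24 - 28 - 12 + 7 \cdot 9 + 3 \cdot 49 + 126\right)^{3} = \left(-24 - 28 - 12 + 63 + 147 + 126\right)^{3} = 272^{3} = 20123648$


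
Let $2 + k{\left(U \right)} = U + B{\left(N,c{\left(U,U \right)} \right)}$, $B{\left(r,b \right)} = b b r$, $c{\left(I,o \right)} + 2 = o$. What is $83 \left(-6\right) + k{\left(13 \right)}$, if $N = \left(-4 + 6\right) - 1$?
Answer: $-366$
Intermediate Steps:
$c{\left(I,o \right)} = -2 + o$
$N = 1$ ($N = 2 - 1 = 1$)
$B{\left(r,b \right)} = r b^{2}$ ($B{\left(r,b \right)} = b^{2} r = r b^{2}$)
$k{\left(U \right)} = -2 + U + \left(-2 + U\right)^{2}$ ($k{\left(U \right)} = -2 + \left(U + 1 \left(-2 + U\right)^{2}\right) = -2 + \left(U + \left(-2 + U\right)^{2}\right) = -2 + U + \left(-2 + U\right)^{2}$)
$83 \left(-6\right) + k{\left(13 \right)} = 83 \left(-6\right) + \left(-2 + 13 + \left(-2 + 13\right)^{2}\right) = -498 + \left(-2 + 13 + 11^{2}\right) = -498 + \left(-2 + 13 + 121\right) = -498 + 132 = -366$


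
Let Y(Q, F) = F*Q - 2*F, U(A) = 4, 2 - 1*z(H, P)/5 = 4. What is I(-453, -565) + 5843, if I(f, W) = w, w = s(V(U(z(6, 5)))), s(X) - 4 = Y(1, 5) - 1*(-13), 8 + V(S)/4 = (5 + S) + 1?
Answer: 5855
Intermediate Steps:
z(H, P) = -10 (z(H, P) = 10 - 5*4 = 10 - 20 = -10)
V(S) = -8 + 4*S (V(S) = -32 + 4*((5 + S) + 1) = -32 + 4*(6 + S) = -32 + (24 + 4*S) = -8 + 4*S)
Y(Q, F) = -2*F + F*Q
s(X) = 12 (s(X) = 4 + (5*(-2 + 1) - 1*(-13)) = 4 + (5*(-1) + 13) = 4 + (-5 + 13) = 4 + 8 = 12)
w = 12
I(f, W) = 12
I(-453, -565) + 5843 = 12 + 5843 = 5855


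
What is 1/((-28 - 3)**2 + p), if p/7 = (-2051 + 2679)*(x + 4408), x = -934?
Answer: 1/15272665 ≈ 6.5476e-8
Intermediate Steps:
p = 15271704 (p = 7*((-2051 + 2679)*(-934 + 4408)) = 7*(628*3474) = 7*2181672 = 15271704)
1/((-28 - 3)**2 + p) = 1/((-28 - 3)**2 + 15271704) = 1/((-31)**2 + 15271704) = 1/(961 + 15271704) = 1/15272665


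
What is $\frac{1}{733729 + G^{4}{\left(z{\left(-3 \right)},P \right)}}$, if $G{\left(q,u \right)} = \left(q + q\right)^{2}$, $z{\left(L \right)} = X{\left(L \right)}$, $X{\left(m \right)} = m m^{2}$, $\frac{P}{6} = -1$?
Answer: $\frac{1}{72301962072865} \approx 1.3831 \cdot 10^{-14}$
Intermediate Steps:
$P = -6$ ($P = 6 \left(-1\right) = -6$)
$X{\left(m \right)} = m^{3}$
$z{\left(L \right)} = L^{3}$
$G{\left(q,u \right)} = 4 q^{2}$ ($G{\left(q,u \right)} = \left(2 q\right)^{2} = 4 q^{2}$)
$\frac{1}{733729 + G^{4}{\left(z{\left(-3 \right)},P \right)}} = \frac{1}{733729 + \left(4 \left(\left(-3\right)^{3}\right)^{2}\right)^{4}} = \frac{1}{733729 + \left(4 \left(-27\right)^{2}\right)^{4}} = \frac{1}{733729 + \left(4 \cdot 729\right)^{4}} = \frac{1}{733729 + 2916^{4}} = \frac{1}{733729 + 72301961339136} = \frac{1}{72301962072865}$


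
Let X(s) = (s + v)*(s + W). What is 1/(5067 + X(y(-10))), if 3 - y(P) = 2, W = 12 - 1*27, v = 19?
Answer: 1/4787 ≈ 0.00020890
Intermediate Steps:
W = -15 (W = 12 - 27 = -15)
y(P) = 1 (y(P) = 3 - 1*2 = 3 - 2 = 1)
X(s) = (-15 + s)*(19 + s) (X(s) = (s + 19)*(s - 15) = (19 + s)*(-15 + s) = (-15 + s)*(19 + s))
1/(5067 + X(y(-10))) = 1/(5067 + (-285 + 1² + 4*1)) = 1/(5067 + (-285 + 1 + 4)) = 1/(5067 - 280) = 1/4787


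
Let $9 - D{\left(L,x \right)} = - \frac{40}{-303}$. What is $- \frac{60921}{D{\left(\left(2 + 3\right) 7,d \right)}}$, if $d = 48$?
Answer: $- \frac{18459063}{2687} \approx -6869.8$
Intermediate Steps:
$D{\left(L,x \right)} = \frac{2687}{303}$ ($D{\left(L,x \right)} = 9 - - \frac{40}{-303} = 9 - \left(-40\right) \left(- \frac{1}{303}\right) = 9 - \frac{40}{303} = \frac{2687}{303}$)
$- \frac{60921}{D{\left(\left(2 + 3\right) 7,d \right)}} = - \frac{60921}{\frac{2687}{303}} = \left(-60921\right) \frac{303}{2687} = - \frac{18459063}{2687}$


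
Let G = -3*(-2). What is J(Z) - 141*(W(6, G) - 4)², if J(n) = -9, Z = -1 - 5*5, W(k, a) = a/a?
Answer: -1278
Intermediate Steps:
G = 6
W(k, a) = 1
Z = -26 (Z = -1 - 25 = -26)
J(Z) - 141*(W(6, G) - 4)² = -9 - 141*(1 - 4)² = -9 - 141*(-3)² = -9 - 141*9 = -9 - 1269 = -1278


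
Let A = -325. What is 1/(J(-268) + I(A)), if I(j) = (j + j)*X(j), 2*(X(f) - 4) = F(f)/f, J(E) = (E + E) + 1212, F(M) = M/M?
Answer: -1/1923 ≈ -0.00052002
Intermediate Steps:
F(M) = 1
J(E) = 1212 + 2*E (J(E) = 2*E + 1212 = 1212 + 2*E)
X(f) = 4 + 1/(2*f) (X(f) = 4 + (1/f)/2 = 4 + 1/(2*f))
I(j) = 2*j*(4 + 1/(2*j)) (I(j) = (j + j)*(4 + 1/(2*j)) = (2*j)*(4 + 1/(2*j)) = 2*j*(4 + 1/(2*j)))
1/(J(-268) + I(A)) = 1/((1212 + 2*(-268)) + (1 + 8*(-325))) = 1/((1212 - 536) + (1 - 2600)) = 1/(676 - 2599) = 1/(-1923) = -1/1923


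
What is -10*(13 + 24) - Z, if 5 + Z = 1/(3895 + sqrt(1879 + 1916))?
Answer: -1107208569/3033446 + sqrt(3795)/15167230 ≈ -365.00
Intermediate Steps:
Z = -5 + 1/(3895 + sqrt(3795)) (Z = -5 + 1/(3895 + sqrt(1879 + 1916)) = -5 + 1/(3895 + sqrt(3795)) ≈ -4.9997)
-10*(13 + 24) - Z = -10*(13 + 24) - (-15166451/3033446 - sqrt(3795)/15167230) = -10*37 + (15166451/3033446 + sqrt(3795)/15167230) = -370 + (15166451/3033446 + sqrt(3795)/15167230) = -1107208569/3033446 + sqrt(3795)/15167230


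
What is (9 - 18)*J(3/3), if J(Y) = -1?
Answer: 9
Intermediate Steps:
(9 - 18)*J(3/3) = (9 - 18)*(-1) = -9*(-1) = 9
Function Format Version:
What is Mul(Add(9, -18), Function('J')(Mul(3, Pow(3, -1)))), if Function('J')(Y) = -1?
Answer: 9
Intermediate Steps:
Mul(Add(9, -18), Function('J')(Mul(3, Pow(3, -1)))) = Mul(Add(9, -18), -1) = Mul(-9, -1) = 9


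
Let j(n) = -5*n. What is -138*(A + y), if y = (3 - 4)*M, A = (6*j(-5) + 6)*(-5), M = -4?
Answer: 107088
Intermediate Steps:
A = -780 (A = (6*(-5*(-5)) + 6)*(-5) = (6*25 + 6)*(-5) = (150 + 6)*(-5) = 156*(-5) = -780)
y = 4 (y = (3 - 4)*(-4) = -1*(-4) = 4)
-138*(A + y) = -138*(-780 + 4) = -138*(-776) = 107088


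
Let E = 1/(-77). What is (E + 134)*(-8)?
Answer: -82536/77 ≈ -1071.9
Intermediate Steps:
E = -1/77 ≈ -0.012987
(E + 134)*(-8) = (-1/77 + 134)*(-8) = (10317/77)*(-8) = -82536/77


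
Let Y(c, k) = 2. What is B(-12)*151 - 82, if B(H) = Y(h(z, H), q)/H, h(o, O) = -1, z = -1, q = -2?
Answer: -643/6 ≈ -107.17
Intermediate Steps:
B(H) = 2/H
B(-12)*151 - 82 = (2/(-12))*151 - 82 = (2*(-1/12))*151 - 82 = -⅙*151 - 82 = -151/6 - 82 = -643/6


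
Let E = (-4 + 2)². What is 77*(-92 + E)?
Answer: -6776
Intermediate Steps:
E = 4 (E = (-2)² = 4)
77*(-92 + E) = 77*(-92 + 4) = 77*(-88) = -6776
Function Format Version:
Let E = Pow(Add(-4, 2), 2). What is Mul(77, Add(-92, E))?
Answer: -6776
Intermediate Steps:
E = 4 (E = Pow(-2, 2) = 4)
Mul(77, Add(-92, E)) = Mul(77, Add(-92, 4)) = Mul(77, -88) = -6776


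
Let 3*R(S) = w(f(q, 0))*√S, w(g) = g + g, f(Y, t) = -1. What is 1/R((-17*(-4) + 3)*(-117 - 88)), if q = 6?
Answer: 3*I*√14555/29110 ≈ 0.012433*I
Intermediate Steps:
w(g) = 2*g
R(S) = -2*√S/3 (R(S) = ((2*(-1))*√S)/3 = (-2*√S)/3 = -2*√S/3)
1/R((-17*(-4) + 3)*(-117 - 88)) = 1/(-2*√(-117 - 88)*√(-17*(-4) + 3)/3) = 1/(-2*I*√205*√(68 + 3)/3) = 1/(-2*I*√14555/3) = 3*I*√14555/29110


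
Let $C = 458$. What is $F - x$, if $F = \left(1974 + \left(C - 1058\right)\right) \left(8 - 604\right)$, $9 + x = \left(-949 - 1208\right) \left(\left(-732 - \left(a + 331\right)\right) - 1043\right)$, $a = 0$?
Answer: $-5361537$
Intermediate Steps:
$x = 4542633$ ($x = -9 + \left(-949 - 1208\right) \left(\left(-732 - \left(0 + 331\right)\right) - 1043\right) = -9 - 2157 \left(\left(-732 - 331\right) - 1043\right) = -9 - 2157 \left(-1063 - 1043\right) = -9 - -4542642 = -9 + 4542642 = 4542633$)
$F = -818904$ ($F = \left(1974 + \left(458 - 1058\right)\right) \left(8 - 604\right) = \left(1974 + \left(458 - 1058\right)\right) \left(-596\right) = \left(1974 - 600\right) \left(-596\right) = 1374 \left(-596\right) = -818904$)
$F - x = -818904 - 4542633 = -5361537$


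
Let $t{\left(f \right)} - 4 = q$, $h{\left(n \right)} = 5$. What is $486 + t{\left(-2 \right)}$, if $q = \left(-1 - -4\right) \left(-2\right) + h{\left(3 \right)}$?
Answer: $489$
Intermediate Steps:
$q = -1$ ($q = \left(-1 - -4\right) \left(-2\right) + 5 = \left(-1 + 4\right) \left(-2\right) + 5 = 3 \left(-2\right) + 5 = -6 + 5 = -1$)
$t{\left(f \right)} = 3$ ($t{\left(f \right)} = 4 - 1 = 3$)
$486 + t{\left(-2 \right)} = 486 + 3 = 489$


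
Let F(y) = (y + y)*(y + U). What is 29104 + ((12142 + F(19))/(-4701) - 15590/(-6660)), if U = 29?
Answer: 30372917189/1043622 ≈ 29103.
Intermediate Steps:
F(y) = 2*y*(29 + y) (F(y) = (y + y)*(y + 29) = (2*y)*(29 + y) = 2*y*(29 + y))
29104 + ((12142 + F(19))/(-4701) - 15590/(-6660)) = 29104 + ((12142 + 2*19*(29 + 19))/(-4701) - 15590/(-6660)) = 29104 + ((12142 + 2*19*48)*(-1/4701) - 15590*(-1/6660)) = 29104 + ((12142 + 1824)*(-1/4701) + 1559/666) = 29104 + (13966*(-1/4701) + 1559/666) = 29104 + (-13966/4701 + 1559/666) = 29104 - 657499/1043622 = 30372917189/1043622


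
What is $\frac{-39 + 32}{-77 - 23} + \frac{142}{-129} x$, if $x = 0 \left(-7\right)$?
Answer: $\frac{7}{100} \approx 0.07$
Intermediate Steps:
$x = 0$
$\frac{-39 + 32}{-77 - 23} + \frac{142}{-129} x = \frac{-39 + 32}{-77 - 23} + \frac{142}{-129} \cdot 0 = - \frac{7}{-100} + 142 \left(- \frac{1}{129}\right) 0 = \left(-7\right) \left(- \frac{1}{100}\right) - 0 = \frac{7}{100} + 0 = \frac{7}{100}$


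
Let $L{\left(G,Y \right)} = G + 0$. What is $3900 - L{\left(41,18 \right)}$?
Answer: $3859$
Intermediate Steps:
$L{\left(G,Y \right)} = G$
$3900 - L{\left(41,18 \right)} = 3900 - 41 = 3859$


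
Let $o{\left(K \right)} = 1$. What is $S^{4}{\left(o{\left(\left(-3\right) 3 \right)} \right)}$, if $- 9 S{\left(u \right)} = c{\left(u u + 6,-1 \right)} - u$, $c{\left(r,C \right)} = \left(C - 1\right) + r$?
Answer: $\frac{256}{6561} \approx 0.039018$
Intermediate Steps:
$c{\left(r,C \right)} = -1 + C + r$ ($c{\left(r,C \right)} = \left(-1 + C\right) + r = -1 + C + r$)
$S{\left(u \right)} = - \frac{4}{9} - \frac{u^{2}}{9} + \frac{u}{9}$ ($S{\left(u \right)} = - \frac{\left(-1 - 1 + \left(u u + 6\right)\right) - u}{9} = - \frac{\left(-1 - 1 + \left(u^{2} + 6\right)\right) - u}{9} = - \frac{\left(-1 - 1 + \left(6 + u^{2}\right)\right) - u}{9} = - \frac{\left(4 + u^{2}\right) - u}{9} = - \frac{4 + u^{2} - u}{9} = - \frac{4}{9} - \frac{u^{2}}{9} + \frac{u}{9}$)
$S^{4}{\left(o{\left(\left(-3\right) 3 \right)} \right)} = \left(- \frac{4}{9} - \frac{1^{2}}{9} + \frac{1}{9} \cdot 1\right)^{4} = \left(- \frac{4}{9} - \frac{1}{9} + \frac{1}{9}\right)^{4} = \left(- \frac{4}{9}\right)^{4} = \frac{256}{6561}$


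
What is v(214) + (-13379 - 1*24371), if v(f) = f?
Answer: -37536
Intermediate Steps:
v(214) + (-13379 - 1*24371) = 214 + (-13379 - 1*24371) = 214 + (-13379 - 24371) = 214 - 37750 = -37536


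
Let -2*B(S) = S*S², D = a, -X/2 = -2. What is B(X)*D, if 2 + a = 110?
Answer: -3456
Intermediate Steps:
X = 4 (X = -2*(-2) = 4)
a = 108 (a = -2 + 110 = 108)
D = 108
B(S) = -S³/2 (B(S) = -S*S²/2 = -S³/2)
B(X)*D = -½*4³*108 = -½*64*108 = -32*108 = -3456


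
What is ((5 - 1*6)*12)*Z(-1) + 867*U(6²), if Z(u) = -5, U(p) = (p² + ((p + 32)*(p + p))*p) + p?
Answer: 153968856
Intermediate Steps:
U(p) = p + p² + 2*p²*(32 + p) (U(p) = (p² + ((32 + p)*(2*p))*p) + p = (p² + (2*p*(32 + p))*p) + p = (p² + 2*p²*(32 + p)) + p = p + p² + 2*p²*(32 + p))
((5 - 1*6)*12)*Z(-1) + 867*U(6²) = ((5 - 1*6)*12)*(-5) + 867*(6²*(1 + 2*(6²)² + 65*6²)) = ((5 - 6)*12)*(-5) + 867*(36*(1 + 2*36² + 65*36)) = -1*12*(-5) + 867*(36*(1 + 2*1296 + 2340)) = -12*(-5) + 867*(36*(1 + 2592 + 2340)) = 60 + 867*(36*4933) = 60 + 867*177588 = 60 + 153968796 = 153968856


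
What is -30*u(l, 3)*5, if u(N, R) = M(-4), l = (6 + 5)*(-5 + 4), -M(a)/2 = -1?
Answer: -300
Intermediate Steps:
M(a) = 2 (M(a) = -2*(-1) = 2)
l = -11 (l = 11*(-1) = -11)
u(N, R) = 2
-30*u(l, 3)*5 = -30*2*5 = -60*5 = -300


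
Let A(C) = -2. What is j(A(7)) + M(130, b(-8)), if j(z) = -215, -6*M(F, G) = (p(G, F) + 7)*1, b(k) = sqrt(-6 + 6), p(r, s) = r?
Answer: -1297/6 ≈ -216.17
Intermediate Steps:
b(k) = 0 (b(k) = sqrt(0) = 0)
M(F, G) = -7/6 - G/6 (M(F, G) = -(G + 7)/6 = -(7 + G)/6 = -7/6 - G/6)
j(A(7)) + M(130, b(-8)) = -215 + (-7/6 - 1/6*0) = -215 + (-7/6 + 0) = -215 - 7/6 = -1297/6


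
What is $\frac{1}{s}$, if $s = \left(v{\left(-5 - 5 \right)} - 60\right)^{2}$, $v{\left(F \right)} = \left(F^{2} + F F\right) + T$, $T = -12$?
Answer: $\frac{1}{16384} \approx 6.1035 \cdot 10^{-5}$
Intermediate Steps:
$v{\left(F \right)} = -12 + 2 F^{2}$ ($v{\left(F \right)} = \left(F^{2} + F F\right) - 12 = \left(F^{2} + F^{2}\right) - 12 = 2 F^{2} - 12 = -12 + 2 F^{2}$)
$s = 16384$ ($s = \left(\left(-12 + 2 \left(-5 - 5\right)^{2}\right) - 60\right)^{2} = \left(\left(-12 + 2 \left(-10\right)^{2}\right) - 60\right)^{2} = \left(\left(-12 + 2 \cdot 100\right) - 60\right)^{2} = \left(\left(-12 + 200\right) - 60\right)^{2} = \left(188 - 60\right)^{2} = 128^{2} = 16384$)
$\frac{1}{s} = \frac{1}{16384}$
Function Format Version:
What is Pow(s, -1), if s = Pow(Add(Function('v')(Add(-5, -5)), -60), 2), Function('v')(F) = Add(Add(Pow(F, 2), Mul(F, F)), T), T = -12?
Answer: Rational(1, 16384) ≈ 6.1035e-5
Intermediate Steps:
Function('v')(F) = Add(-12, Mul(2, Pow(F, 2))) (Function('v')(F) = Add(Add(Pow(F, 2), Mul(F, F)), -12) = Add(Add(Pow(F, 2), Pow(F, 2)), -12) = Add(Mul(2, Pow(F, 2)), -12) = Add(-12, Mul(2, Pow(F, 2))))
s = 16384 (s = Pow(Add(Add(-12, Mul(2, Pow(Add(-5, -5), 2))), -60), 2) = Pow(Add(Add(-12, Mul(2, Pow(-10, 2))), -60), 2) = Pow(Add(Add(-12, Mul(2, 100)), -60), 2) = Pow(Add(Add(-12, 200), -60), 2) = Pow(Add(188, -60), 2) = Pow(128, 2) = 16384)
Pow(s, -1) = Pow(16384, -1) = Rational(1, 16384)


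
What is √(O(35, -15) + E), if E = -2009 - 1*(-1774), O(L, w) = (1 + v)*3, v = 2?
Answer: I*√226 ≈ 15.033*I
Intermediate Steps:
O(L, w) = 9 (O(L, w) = (1 + 2)*3 = 3*3 = 9)
E = -235 (E = -2009 + 1774 = -235)
√(O(35, -15) + E) = √(9 - 235) = √(-226) = I*√226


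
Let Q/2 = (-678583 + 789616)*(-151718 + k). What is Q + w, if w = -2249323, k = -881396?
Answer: -229421742847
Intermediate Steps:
Q = -229419493524 (Q = 2*((-678583 + 789616)*(-151718 - 881396)) = 2*(111033*(-1033114)) = 2*(-114709746762) = -229419493524)
Q + w = -229419493524 - 2249323 = -229421742847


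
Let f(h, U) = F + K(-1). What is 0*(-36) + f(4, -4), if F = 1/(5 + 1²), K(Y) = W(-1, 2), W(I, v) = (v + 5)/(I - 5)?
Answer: -1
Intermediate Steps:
W(I, v) = (5 + v)/(-5 + I)
K(Y) = -7/6 (K(Y) = (5 + 2)/(-5 - 1) = 7/(-6) = -⅙*7 = -7/6)
F = ⅙ (F = 1/(5 + 1) = 1/6 = ⅙ ≈ 0.16667)
f(h, U) = -1 (f(h, U) = ⅙ - 7/6 = -1)
0*(-36) + f(4, -4) = 0*(-36) - 1 = 0 - 1 = -1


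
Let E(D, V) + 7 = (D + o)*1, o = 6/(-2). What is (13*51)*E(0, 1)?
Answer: -6630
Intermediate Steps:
o = -3 (o = 6*(-1/2) = -3)
E(D, V) = -10 + D (E(D, V) = -7 + (D - 3)*1 = -7 + (-3 + D)*1 = -7 + (-3 + D) = -10 + D)
(13*51)*E(0, 1) = (13*51)*(-10 + 0) = 663*(-10) = -6630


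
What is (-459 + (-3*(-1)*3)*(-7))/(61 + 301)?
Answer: -261/181 ≈ -1.4420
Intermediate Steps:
(-459 + (-3*(-1)*3)*(-7))/(61 + 301) = (-459 + (3*3)*(-7))/362 = (-459 + 9*(-7))*(1/362) = (-459 - 63)*(1/362) = -522*1/362 = -261/181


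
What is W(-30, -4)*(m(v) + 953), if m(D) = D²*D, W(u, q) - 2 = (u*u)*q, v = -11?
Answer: 1360044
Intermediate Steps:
W(u, q) = 2 + q*u² (W(u, q) = 2 + (u*u)*q = 2 + u²*q = 2 + q*u²)
m(D) = D³
W(-30, -4)*(m(v) + 953) = (2 - 4*(-30)²)*((-11)³ + 953) = (2 - 4*900)*(-1331 + 953) = (2 - 3600)*(-378) = -3598*(-378) = 1360044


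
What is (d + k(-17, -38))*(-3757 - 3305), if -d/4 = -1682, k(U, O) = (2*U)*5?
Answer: -46312596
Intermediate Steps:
k(U, O) = 10*U
d = 6728 (d = -4*(-1682) = 6728)
(d + k(-17, -38))*(-3757 - 3305) = (6728 + 10*(-17))*(-3757 - 3305) = (6728 - 170)*(-7062) = 6558*(-7062) = -46312596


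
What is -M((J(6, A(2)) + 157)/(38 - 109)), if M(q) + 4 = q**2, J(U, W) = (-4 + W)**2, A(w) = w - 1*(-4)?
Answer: -5757/5041 ≈ -1.1420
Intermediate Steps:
A(w) = 4 + w (A(w) = w + 4 = 4 + w)
M(q) = -4 + q**2
-M((J(6, A(2)) + 157)/(38 - 109)) = -(-4 + (((-4 + (4 + 2))**2 + 157)/(38 - 109))**2) = -(-4 + (((-4 + 6)**2 + 157)/(-71))**2) = -(-4 + ((2**2 + 157)*(-1/71))**2) = -(-4 + ((4 + 157)*(-1/71))**2) = -(-4 + (161*(-1/71))**2) = -(-4 + (-161/71)**2) = -(-4 + 25921/5041) = -1*5757/5041 = -5757/5041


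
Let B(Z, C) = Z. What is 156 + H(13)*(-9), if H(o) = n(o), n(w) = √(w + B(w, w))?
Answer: 156 - 9*√26 ≈ 110.11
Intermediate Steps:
n(w) = √2*√w (n(w) = √(w + w) = √(2*w) = √2*√w)
H(o) = √2*√o
156 + H(13)*(-9) = 156 + (√2*√13)*(-9) = 156 + √26*(-9) = 156 - 9*√26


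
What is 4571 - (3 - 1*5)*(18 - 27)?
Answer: 4553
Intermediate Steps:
4571 - (3 - 1*5)*(18 - 27) = 4571 - (3 - 5)*(-9) = 4571 - (-2)*(-9) = 4571 - 1*18 = 4571 - 18 = 4553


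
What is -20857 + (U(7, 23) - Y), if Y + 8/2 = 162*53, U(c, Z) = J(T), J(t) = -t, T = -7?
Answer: -29432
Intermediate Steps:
U(c, Z) = 7 (U(c, Z) = -1*(-7) = 7)
Y = 8582 (Y = -4 + 162*53 = -4 + 8586 = 8582)
-20857 + (U(7, 23) - Y) = -20857 + (7 - 1*8582) = -20857 + (7 - 8582) = -20857 - 8575 = -29432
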